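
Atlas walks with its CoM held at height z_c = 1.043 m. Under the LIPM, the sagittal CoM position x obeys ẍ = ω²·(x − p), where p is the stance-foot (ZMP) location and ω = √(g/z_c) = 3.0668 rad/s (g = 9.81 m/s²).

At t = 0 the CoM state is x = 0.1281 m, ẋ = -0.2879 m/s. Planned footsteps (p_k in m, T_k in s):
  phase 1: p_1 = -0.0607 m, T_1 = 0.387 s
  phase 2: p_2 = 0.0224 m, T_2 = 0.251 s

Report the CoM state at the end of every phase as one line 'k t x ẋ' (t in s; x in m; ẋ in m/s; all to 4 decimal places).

1 0.3870 0.1380 0.3447
2 0.6380 0.2692 0.7525

phase 1: p=-0.0607, T=0.387, ωT=1.186852, cosh=1.790965, sinh=1.485784; start (x,ẋ)=(0.128100, -0.287900) → end (x,ẋ)=(0.137954, 0.344668)
phase 2: p=0.0224, T=0.251, ωT=0.769767, cosh=1.311192, sinh=0.848071; start (x,ẋ)=(0.137954, 0.344668) → end (x,ẋ)=(0.269226, 0.752466)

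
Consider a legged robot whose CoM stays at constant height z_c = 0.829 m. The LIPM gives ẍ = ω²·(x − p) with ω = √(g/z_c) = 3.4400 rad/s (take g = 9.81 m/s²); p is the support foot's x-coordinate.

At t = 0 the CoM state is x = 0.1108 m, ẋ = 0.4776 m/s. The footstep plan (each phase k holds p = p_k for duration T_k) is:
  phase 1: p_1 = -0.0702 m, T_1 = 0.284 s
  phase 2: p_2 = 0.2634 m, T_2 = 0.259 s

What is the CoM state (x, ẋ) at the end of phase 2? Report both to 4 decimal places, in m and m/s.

phase 1: p=-0.0702, T=0.284, ωT=0.976960, cosh=1.516411, sinh=1.139957; start (x,ẋ)=(0.110800, 0.477600) → end (x,ẋ)=(0.362539, 1.434021)
phase 2: p=0.2634, T=0.259, ωT=0.890960, cosh=1.423865, sinh=1.013603; start (x,ẋ)=(0.362539, 1.434021) → end (x,ẋ)=(0.827098, 2.387530)

x = 0.8271, ẋ = 2.3875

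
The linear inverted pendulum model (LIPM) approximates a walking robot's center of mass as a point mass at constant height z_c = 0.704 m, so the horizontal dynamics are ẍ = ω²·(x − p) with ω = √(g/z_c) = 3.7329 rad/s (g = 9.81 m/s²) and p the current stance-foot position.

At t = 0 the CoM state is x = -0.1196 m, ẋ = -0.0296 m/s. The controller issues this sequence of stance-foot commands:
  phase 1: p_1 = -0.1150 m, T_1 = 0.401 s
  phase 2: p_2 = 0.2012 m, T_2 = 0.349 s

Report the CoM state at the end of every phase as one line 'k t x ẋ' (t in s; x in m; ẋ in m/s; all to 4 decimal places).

phase 1: p=-0.1150, T=0.401, ωT=1.496893, cosh=2.345805, sinh=2.121981; start (x,ẋ)=(-0.119600, -0.029600) → end (x,ẋ)=(-0.142617, -0.105873)
phase 2: p=0.2012, T=0.349, ωT=1.302782, cosh=1.975647, sinh=1.703872; start (x,ẋ)=(-0.142617, -0.105873) → end (x,ẋ)=(-0.526386, -2.395976)

1 0.4010 -0.1426 -0.1059
2 0.7500 -0.5264 -2.3960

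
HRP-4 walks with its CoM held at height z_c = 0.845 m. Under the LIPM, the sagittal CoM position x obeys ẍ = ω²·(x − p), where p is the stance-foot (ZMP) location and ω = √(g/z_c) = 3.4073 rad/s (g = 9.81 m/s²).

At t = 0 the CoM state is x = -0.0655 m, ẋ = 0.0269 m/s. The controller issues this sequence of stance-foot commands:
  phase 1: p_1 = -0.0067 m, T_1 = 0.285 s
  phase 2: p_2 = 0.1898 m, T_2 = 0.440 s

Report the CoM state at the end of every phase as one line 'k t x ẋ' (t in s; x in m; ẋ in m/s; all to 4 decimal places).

phase 1: p=-0.0067, T=0.285, ωT=0.971081, cosh=1.509735, sinh=1.131061; start (x,ẋ)=(-0.065500, 0.026900) → end (x,ẋ)=(-0.086543, -0.185995)
phase 2: p=0.1898, T=0.440, ωT=1.499212, cosh=2.350732, sinh=2.127426; start (x,ẋ)=(-0.086543, -0.185995) → end (x,ẋ)=(-0.575939, -2.440374)

1 0.2850 -0.0865 -0.1860
2 0.7250 -0.5759 -2.4404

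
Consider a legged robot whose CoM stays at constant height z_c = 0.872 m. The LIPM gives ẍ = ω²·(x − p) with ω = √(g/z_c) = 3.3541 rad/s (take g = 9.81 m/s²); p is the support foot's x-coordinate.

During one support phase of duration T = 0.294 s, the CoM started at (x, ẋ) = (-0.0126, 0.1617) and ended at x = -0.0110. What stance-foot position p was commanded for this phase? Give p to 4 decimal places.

p = 0.0899

ωT = 3.3541·0.294 = 0.986105; cosh(ωT) = 1.526900, sinh(ωT) = 1.153873
x(T) = p + (x₀−p)·cosh(ωT) + (ẋ₀/ω)·sinh(ωT) ⇒ p·(1 − cosh) = x(T) − x₀·cosh − (ẋ₀/ω)·sinh
numerator   = -0.0110 − (-0.0126)·1.526900 − (0.1617/3.3541)·1.153873 = -0.047389
denominator = 1 − 1.526900 = -0.526900
p = -0.047389 / -0.526900 = 0.0899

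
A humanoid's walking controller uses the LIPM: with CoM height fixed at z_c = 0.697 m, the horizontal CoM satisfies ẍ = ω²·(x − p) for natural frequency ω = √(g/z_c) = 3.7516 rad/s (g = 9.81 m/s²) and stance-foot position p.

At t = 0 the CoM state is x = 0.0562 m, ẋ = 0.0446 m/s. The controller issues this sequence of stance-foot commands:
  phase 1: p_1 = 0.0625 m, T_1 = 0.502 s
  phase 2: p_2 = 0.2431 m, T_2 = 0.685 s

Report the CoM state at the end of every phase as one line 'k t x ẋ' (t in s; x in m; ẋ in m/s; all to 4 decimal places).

phase 1: p=0.0625, T=0.502, ωT=1.883303, cosh=3.363638, sinh=3.211551; start (x,ẋ)=(0.056200, 0.044600) → end (x,ẋ)=(0.079489, 0.074113)
phase 2: p=0.2431, T=0.685, ωT=2.569846, cosh=6.570180, sinh=6.493633; start (x,ẋ)=(0.079489, 0.074113) → end (x,ẋ)=(-0.703573, -3.498880)

1 0.5020 0.0795 0.0741
2 1.1870 -0.7036 -3.4989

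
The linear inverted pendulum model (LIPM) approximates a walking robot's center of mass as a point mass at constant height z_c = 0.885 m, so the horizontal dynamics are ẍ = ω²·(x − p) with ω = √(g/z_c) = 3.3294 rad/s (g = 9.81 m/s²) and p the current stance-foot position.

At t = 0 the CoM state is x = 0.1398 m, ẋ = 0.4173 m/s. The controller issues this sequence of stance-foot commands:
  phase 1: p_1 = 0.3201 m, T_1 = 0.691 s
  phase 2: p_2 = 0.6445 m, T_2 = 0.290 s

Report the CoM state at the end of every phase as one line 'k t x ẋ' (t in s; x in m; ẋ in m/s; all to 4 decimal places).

1 0.6910 0.0305 -0.8622
2 0.9810 -0.5693 -3.5913

phase 1: p=0.3201, T=0.691, ωT=2.300615, cosh=5.040260, sinh=4.940063; start (x,ẋ)=(0.139800, 0.417300) → end (x,ẋ)=(0.030518, -0.862174)
phase 2: p=0.6445, T=0.290, ωT=0.965526, cosh=1.503476, sinh=1.122693; start (x,ẋ)=(0.030518, -0.862174) → end (x,ẋ)=(-0.569337, -3.591256)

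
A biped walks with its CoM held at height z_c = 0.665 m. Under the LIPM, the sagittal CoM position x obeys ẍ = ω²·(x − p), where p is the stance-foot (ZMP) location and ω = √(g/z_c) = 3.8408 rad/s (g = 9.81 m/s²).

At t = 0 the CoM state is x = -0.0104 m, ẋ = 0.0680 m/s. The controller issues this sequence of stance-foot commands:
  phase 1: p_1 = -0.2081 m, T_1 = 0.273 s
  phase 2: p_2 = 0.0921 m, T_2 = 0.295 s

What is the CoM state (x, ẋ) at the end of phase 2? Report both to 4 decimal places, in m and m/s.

phase 1: p=-0.2081, T=0.273, ωT=1.048538, cosh=1.601964, sinh=1.251514; start (x,ẋ)=(-0.010400, 0.068000) → end (x,ẋ)=(0.130766, 1.059241)
phase 2: p=0.0921, T=0.295, ωT=1.133036, cosh=1.713562, sinh=1.391508; start (x,ẋ)=(0.130766, 1.059241) → end (x,ẋ)=(0.542115, 2.021724)

x = 0.5421, ẋ = 2.0217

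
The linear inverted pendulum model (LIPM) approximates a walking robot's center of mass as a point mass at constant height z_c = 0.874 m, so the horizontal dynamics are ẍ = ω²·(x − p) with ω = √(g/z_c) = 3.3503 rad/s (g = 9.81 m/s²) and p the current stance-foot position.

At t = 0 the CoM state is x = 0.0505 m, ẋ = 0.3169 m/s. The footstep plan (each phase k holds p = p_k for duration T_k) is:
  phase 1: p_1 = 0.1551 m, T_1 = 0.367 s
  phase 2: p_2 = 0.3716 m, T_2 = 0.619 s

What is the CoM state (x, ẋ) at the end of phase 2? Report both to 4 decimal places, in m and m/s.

phase 1: p=0.1551, T=0.367, ωT=1.229560, cosh=1.856073, sinh=1.563652; start (x,ẋ)=(0.050500, 0.316900) → end (x,ẋ)=(0.108858, 0.040221)
phase 2: p=0.3716, T=0.619, ωT=2.073836, cosh=4.040491, sinh=3.914788; start (x,ẋ)=(0.108858, 0.040221) → end (x,ẋ)=(-0.643007, -3.283531)

x = -0.6430, ẋ = -3.2835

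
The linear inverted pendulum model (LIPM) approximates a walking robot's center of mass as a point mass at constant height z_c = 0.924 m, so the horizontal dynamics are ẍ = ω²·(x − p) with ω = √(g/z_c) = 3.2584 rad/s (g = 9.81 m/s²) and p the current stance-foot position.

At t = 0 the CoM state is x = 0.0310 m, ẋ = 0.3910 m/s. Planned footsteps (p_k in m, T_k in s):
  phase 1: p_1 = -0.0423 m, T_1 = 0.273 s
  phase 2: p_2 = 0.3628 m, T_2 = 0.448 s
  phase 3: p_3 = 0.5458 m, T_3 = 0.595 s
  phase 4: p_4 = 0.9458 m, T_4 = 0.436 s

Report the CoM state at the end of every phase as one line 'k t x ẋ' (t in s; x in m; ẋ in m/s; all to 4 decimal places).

1 0.2730 0.1834 0.7978
2 0.7210 0.4543 0.6192
3 1.3160 0.8678 1.1813
4 1.7520 1.4816 2.0927

phase 1: p=-0.0423, T=0.273, ωT=0.889543, cosh=1.422430, sinh=1.011587; start (x,ẋ)=(0.031000, 0.391000) → end (x,ẋ)=(0.183352, 0.797778)
phase 2: p=0.3628, T=0.448, ωT=1.459763, cosh=2.268616, sinh=2.036324; start (x,ẋ)=(0.183352, 0.797778) → end (x,ẋ)=(0.454270, 0.619187)
phase 3: p=0.5458, T=0.595, ωT=1.938748, cosh=3.546964, sinh=3.403080; start (x,ẋ)=(0.454270, 0.619187) → end (x,ẋ)=(0.867828, 1.181300)
phase 4: p=0.9458, T=0.436, ωT=1.420662, cosh=2.190708, sinh=1.949154; start (x,ẋ)=(0.867828, 1.181300) → end (x,ẋ)=(1.481632, 2.092674)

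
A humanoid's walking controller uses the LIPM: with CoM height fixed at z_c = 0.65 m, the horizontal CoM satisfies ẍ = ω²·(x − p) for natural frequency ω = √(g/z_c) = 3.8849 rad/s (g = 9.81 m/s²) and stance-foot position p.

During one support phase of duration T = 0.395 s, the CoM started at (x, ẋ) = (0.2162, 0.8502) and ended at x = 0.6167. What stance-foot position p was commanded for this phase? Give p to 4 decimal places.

p = 0.2747

ωT = 3.8849·0.395 = 1.534536; cosh(ωT) = 2.427363, sinh(ωT) = 2.211807
x(T) = p + (x₀−p)·cosh(ωT) + (ẋ₀/ω)·sinh(ωT) ⇒ p·(1 − cosh) = x(T) − x₀·cosh − (ẋ₀/ω)·sinh
numerator   = 0.6167 − (0.2162)·2.427363 − (0.8502/3.8849)·2.211807 = -0.392144
denominator = 1 − 2.427363 = -1.427363
p = -0.392144 / -1.427363 = 0.2747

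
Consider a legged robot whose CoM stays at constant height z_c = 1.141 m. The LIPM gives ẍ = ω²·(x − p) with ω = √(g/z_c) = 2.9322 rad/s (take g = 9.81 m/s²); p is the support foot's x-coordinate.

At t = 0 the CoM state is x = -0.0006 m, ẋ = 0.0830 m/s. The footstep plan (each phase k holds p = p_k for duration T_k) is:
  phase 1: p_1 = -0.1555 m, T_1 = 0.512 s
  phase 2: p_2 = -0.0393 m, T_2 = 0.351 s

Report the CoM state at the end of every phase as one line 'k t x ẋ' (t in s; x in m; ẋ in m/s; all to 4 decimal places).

1 0.5120 0.2697 1.1640
2 0.8630 0.9329 2.9428

phase 1: p=-0.1555, T=0.512, ωT=1.501286, cosh=2.355151, sinh=2.132307; start (x,ẋ)=(-0.000600, 0.083000) → end (x,ẋ)=(0.269671, 1.163967)
phase 2: p=-0.0393, T=0.351, ωT=1.029202, cosh=1.578062, sinh=1.220770; start (x,ẋ)=(0.269671, 1.163967) → end (x,ẋ)=(0.932872, 2.942786)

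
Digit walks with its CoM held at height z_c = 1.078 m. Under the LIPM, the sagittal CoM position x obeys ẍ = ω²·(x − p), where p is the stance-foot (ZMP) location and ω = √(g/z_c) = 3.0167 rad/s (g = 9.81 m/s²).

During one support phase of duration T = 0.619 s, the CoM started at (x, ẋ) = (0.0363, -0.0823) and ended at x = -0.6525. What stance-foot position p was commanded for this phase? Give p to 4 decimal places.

ωT = 3.0167·0.619 = 1.867337; cosh(ωT) = 3.312789, sinh(ωT) = 3.158254
x(T) = p + (x₀−p)·cosh(ωT) + (ẋ₀/ω)·sinh(ωT) ⇒ p·(1 − cosh) = x(T) − x₀·cosh − (ẋ₀/ω)·sinh
numerator   = -0.6525 − (0.0363)·3.312789 − (-0.0823/3.0167)·3.158254 = -0.686592
denominator = 1 − 3.312789 = -2.312789
p = -0.686592 / -2.312789 = 0.2969

p = 0.2969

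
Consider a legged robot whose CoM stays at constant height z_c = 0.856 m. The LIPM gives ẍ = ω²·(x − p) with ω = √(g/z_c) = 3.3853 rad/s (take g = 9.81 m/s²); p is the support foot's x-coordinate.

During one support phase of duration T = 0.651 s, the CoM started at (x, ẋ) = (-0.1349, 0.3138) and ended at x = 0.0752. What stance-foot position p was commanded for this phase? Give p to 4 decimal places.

p = -0.0778

ωT = 3.3853·0.651 = 2.203830; cosh(ωT) = 4.585014, sinh(ωT) = 4.474634
x(T) = p + (x₀−p)·cosh(ωT) + (ẋ₀/ω)·sinh(ωT) ⇒ p·(1 − cosh) = x(T) − x₀·cosh − (ẋ₀/ω)·sinh
numerator   = 0.0752 − (-0.1349)·4.585014 − (0.3138/3.3853)·4.474634 = 0.278943
denominator = 1 − 4.585014 = -3.585014
p = 0.278943 / -3.585014 = -0.0778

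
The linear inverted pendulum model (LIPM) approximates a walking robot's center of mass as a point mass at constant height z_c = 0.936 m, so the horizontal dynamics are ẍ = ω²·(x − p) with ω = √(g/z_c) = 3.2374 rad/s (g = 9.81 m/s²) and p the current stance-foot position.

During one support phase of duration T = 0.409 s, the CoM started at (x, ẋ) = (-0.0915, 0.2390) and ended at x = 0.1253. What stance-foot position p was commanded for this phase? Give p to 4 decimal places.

ωT = 3.2374·0.409 = 1.324097; cosh(ωT) = 2.012416, sinh(ωT) = 1.746372
x(T) = p + (x₀−p)·cosh(ωT) + (ẋ₀/ω)·sinh(ωT) ⇒ p·(1 − cosh) = x(T) − x₀·cosh − (ẋ₀/ω)·sinh
numerator   = 0.1253 − (-0.0915)·2.012416 − (0.2390/3.2374)·1.746372 = 0.180511
denominator = 1 − 2.012416 = -1.012416
p = 0.180511 / -1.012416 = -0.1783

p = -0.1783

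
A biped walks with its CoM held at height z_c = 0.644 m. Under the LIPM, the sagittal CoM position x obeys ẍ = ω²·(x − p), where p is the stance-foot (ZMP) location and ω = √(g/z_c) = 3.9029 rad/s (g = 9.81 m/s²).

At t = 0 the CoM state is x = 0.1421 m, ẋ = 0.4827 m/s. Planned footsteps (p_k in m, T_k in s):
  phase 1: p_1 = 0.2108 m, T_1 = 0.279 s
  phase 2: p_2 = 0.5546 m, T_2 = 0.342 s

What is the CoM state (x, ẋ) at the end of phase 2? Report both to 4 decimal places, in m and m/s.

phase 1: p=0.2108, T=0.279, ωT=1.088909, cosh=1.653807, sinh=1.317224; start (x,ẋ)=(0.142100, 0.482700) → end (x,ẋ)=(0.260094, 0.445107)
phase 2: p=0.5546, T=0.342, ωT=1.334792, cosh=2.031209, sinh=1.767996; start (x,ẋ)=(0.260094, 0.445107) → end (x,ẋ)=(0.158028, -1.128078)

x = 0.1580, ẋ = -1.1281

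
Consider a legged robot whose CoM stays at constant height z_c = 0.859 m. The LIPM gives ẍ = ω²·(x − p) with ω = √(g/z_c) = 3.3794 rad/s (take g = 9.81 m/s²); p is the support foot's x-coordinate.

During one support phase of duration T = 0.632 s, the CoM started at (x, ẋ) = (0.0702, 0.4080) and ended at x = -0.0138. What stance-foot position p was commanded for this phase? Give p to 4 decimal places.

ωT = 3.3794·0.632 = 2.135781; cosh(ωT) = 4.290902, sinh(ωT) = 4.172750
x(T) = p + (x₀−p)·cosh(ωT) + (ẋ₀/ω)·sinh(ωT) ⇒ p·(1 − cosh) = x(T) − x₀·cosh − (ẋ₀/ω)·sinh
numerator   = -0.0138 − (0.0702)·4.290902 − (0.4080/3.3794)·4.172750 = -0.818804
denominator = 1 − 4.290902 = -3.290902
p = -0.818804 / -3.290902 = 0.2488

p = 0.2488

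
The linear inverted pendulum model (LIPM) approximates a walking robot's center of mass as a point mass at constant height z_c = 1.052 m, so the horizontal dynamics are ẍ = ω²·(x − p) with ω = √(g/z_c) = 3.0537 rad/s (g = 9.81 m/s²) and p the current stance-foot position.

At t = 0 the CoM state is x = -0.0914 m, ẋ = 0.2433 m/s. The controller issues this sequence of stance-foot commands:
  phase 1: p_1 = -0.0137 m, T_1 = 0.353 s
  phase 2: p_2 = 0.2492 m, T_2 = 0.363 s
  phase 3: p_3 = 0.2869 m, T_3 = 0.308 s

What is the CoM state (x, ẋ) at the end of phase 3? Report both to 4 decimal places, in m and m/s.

phase 1: p=-0.0137, T=0.353, ωT=1.077956, cosh=1.639479, sinh=1.299188; start (x,ẋ)=(-0.091400, 0.243300) → end (x,ẋ)=(-0.037576, 0.090624)
phase 2: p=0.2492, T=0.363, ωT=1.108493, cosh=1.679923, sinh=1.349867; start (x,ẋ)=(-0.037576, 0.090624) → end (x,ẋ)=(-0.192502, -1.029876)
phase 3: p=0.2869, T=0.308, ωT=0.940540, cosh=1.475890, sinh=1.085473; start (x,ẋ)=(-0.192502, -1.029876) → end (x,ẋ)=(-0.786727, -3.109063)

x = -0.7867, ẋ = -3.1091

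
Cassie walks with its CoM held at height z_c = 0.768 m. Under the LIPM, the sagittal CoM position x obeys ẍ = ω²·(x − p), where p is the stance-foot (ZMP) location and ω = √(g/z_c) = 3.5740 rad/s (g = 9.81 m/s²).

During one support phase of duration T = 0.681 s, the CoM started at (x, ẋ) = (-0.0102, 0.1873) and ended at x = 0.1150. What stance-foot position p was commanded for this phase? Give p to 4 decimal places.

p = 0.0259

ωT = 3.5740·0.681 = 2.433894; cosh(ωT) = 5.745447, sinh(ωT) = 5.657753
x(T) = p + (x₀−p)·cosh(ωT) + (ẋ₀/ω)·sinh(ωT) ⇒ p·(1 − cosh) = x(T) − x₀·cosh − (ẋ₀/ω)·sinh
numerator   = 0.1150 − (-0.0102)·5.745447 − (0.1873/3.5740)·5.657753 = -0.122898
denominator = 1 − 5.745447 = -4.745447
p = -0.122898 / -4.745447 = 0.0259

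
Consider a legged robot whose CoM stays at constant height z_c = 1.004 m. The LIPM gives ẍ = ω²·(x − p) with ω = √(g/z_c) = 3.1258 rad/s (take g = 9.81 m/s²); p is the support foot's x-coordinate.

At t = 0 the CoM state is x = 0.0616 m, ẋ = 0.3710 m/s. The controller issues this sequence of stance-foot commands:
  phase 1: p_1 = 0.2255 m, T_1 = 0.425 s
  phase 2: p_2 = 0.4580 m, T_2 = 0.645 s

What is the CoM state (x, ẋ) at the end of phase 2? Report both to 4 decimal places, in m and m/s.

phase 1: p=0.2255, T=0.425, ωT=1.328465, cosh=2.020064, sinh=1.755180; start (x,ẋ)=(0.061600, 0.371000) → end (x,ẋ)=(0.102733, -0.149768)
phase 2: p=0.4580, T=0.645, ωT=2.016141, cosh=3.821229, sinh=3.688061; start (x,ẋ)=(0.102733, -0.149768) → end (x,ẋ)=(-1.076264, -4.667863)

x = -1.0763, ẋ = -4.6679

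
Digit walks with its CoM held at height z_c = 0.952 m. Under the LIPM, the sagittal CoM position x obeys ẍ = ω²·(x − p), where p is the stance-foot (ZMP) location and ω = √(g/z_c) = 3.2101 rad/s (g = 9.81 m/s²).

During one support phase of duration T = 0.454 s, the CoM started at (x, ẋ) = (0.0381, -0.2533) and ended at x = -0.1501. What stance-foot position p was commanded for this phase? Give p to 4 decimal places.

p = 0.0602

ωT = 3.2101·0.454 = 1.457385; cosh(ωT) = 2.263780, sinh(ωT) = 2.030936
x(T) = p + (x₀−p)·cosh(ωT) + (ẋ₀/ω)·sinh(ωT) ⇒ p·(1 − cosh) = x(T) − x₀·cosh − (ẋ₀/ω)·sinh
numerator   = -0.1501 − (0.0381)·2.263780 − (-0.2533/3.2101)·2.030936 = -0.076095
denominator = 1 − 2.263780 = -1.263780
p = -0.076095 / -1.263780 = 0.0602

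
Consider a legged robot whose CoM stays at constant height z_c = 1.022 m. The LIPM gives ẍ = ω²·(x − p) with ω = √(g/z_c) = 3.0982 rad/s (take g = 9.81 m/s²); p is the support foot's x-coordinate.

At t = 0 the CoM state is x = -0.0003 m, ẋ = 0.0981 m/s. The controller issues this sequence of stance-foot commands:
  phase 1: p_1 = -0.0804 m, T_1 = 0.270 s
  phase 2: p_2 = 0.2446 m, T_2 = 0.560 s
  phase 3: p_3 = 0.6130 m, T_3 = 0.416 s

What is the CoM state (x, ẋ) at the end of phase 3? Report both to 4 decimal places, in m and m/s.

phase 1: p=-0.0804, T=0.270, ωT=0.836514, cosh=1.370762, sinh=0.937544; start (x,ẋ)=(-0.000300, 0.098100) → end (x,ẋ)=(0.059084, 0.367138)
phase 2: p=0.2446, T=0.560, ωT=1.734992, cosh=2.922642, sinh=2.746240; start (x,ẋ)=(0.059084, 0.367138) → end (x,ẋ)=(0.027834, -0.505431)
phase 3: p=0.6130, T=0.416, ωT=1.288851, cosh=1.952101, sinh=1.676514; start (x,ẋ)=(0.027834, -0.505431) → end (x,ẋ)=(-0.802805, -4.026108)

x = -0.8028, ẋ = -4.0261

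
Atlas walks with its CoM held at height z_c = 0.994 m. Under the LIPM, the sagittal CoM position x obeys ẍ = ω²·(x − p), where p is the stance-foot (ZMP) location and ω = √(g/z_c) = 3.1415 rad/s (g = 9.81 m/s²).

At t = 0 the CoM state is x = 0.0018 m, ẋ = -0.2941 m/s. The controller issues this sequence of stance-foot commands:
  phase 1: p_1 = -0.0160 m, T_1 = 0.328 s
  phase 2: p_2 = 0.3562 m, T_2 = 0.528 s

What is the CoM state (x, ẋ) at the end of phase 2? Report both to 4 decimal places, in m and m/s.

x = -1.2109, ẋ = -4.7243

phase 1: p=-0.0160, T=0.328, ωT=1.030412, cosh=1.579540, sinh=1.222680; start (x,ẋ)=(0.001800, -0.294100) → end (x,ẋ)=(-0.102349, -0.396172)
phase 2: p=0.3562, T=0.528, ωT=1.658712, cosh=2.721463, sinh=2.531079; start (x,ẋ)=(-0.102349, -0.396172) → end (x,ẋ)=(-1.210915, -4.724264)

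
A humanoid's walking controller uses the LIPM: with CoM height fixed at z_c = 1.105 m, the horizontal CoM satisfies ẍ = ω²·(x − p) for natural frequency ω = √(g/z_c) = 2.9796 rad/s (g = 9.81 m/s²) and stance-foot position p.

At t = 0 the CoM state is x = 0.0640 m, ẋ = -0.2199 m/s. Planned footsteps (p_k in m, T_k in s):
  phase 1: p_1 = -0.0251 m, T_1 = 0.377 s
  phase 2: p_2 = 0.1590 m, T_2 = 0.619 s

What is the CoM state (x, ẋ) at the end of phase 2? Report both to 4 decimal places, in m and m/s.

x = -0.2848, ẋ = -1.2604

phase 1: p=-0.0251, T=0.377, ωT=1.123309, cosh=1.700108, sinh=1.374906; start (x,ẋ)=(0.064000, -0.219900) → end (x,ẋ)=(0.024909, -0.008840)
phase 2: p=0.1590, T=0.619, ωT=1.844372, cosh=3.241127, sinh=3.083002; start (x,ẋ)=(0.024909, -0.008840) → end (x,ẋ)=(-0.284753, -1.260428)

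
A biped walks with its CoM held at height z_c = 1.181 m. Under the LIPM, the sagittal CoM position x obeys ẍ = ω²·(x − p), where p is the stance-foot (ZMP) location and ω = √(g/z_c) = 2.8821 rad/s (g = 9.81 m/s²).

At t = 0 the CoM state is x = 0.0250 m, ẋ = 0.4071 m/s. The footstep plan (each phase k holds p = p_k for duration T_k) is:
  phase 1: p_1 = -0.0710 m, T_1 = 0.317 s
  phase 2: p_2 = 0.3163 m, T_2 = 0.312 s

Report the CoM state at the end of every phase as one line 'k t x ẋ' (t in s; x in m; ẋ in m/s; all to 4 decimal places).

phase 1: p=-0.0710, T=0.317, ωT=0.913626, cosh=1.447207, sinh=1.046139; start (x,ẋ)=(0.025000, 0.407100) → end (x,ẋ)=(0.215700, 0.878605)
phase 2: p=0.3163, T=0.312, ωT=0.899215, cosh=1.432281, sinh=1.025392; start (x,ẋ)=(0.215700, 0.878605) → end (x,ẋ)=(0.484803, 0.961109)

1 0.3170 0.2157 0.8786
2 0.6290 0.4848 0.9611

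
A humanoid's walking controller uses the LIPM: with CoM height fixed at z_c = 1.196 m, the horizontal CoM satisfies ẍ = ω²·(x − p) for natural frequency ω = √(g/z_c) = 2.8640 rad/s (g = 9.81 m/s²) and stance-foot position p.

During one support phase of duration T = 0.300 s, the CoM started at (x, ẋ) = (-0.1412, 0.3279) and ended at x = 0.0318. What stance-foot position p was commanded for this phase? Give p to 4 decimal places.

ωT = 2.8640·0.300 = 0.859200; cosh(ωT) = 1.392386, sinh(ωT) = 0.968885
x(T) = p + (x₀−p)·cosh(ωT) + (ẋ₀/ω)·sinh(ωT) ⇒ p·(1 − cosh) = x(T) − x₀·cosh − (ẋ₀/ω)·sinh
numerator   = 0.0318 − (-0.1412)·1.392386 − (0.3279/2.8640)·0.968885 = 0.117477
denominator = 1 − 1.392386 = -0.392386
p = 0.117477 / -0.392386 = -0.2994

p = -0.2994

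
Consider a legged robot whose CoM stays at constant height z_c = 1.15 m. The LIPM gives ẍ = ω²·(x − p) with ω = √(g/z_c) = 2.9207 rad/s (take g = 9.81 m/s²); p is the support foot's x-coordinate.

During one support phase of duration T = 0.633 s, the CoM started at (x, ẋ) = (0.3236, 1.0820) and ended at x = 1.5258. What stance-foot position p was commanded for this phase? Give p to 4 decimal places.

ωT = 2.9207·0.633 = 1.848803; cosh(ωT) = 3.254819, sinh(ωT) = 3.097393
x(T) = p + (x₀−p)·cosh(ωT) + (ẋ₀/ω)·sinh(ωT) ⇒ p·(1 − cosh) = x(T) − x₀·cosh − (ẋ₀/ω)·sinh
numerator   = 1.5258 − (0.3236)·3.254819 − (1.0820/2.9207)·3.097393 = -0.674917
denominator = 1 − 3.254819 = -2.254819
p = -0.674917 / -2.254819 = 0.2993

p = 0.2993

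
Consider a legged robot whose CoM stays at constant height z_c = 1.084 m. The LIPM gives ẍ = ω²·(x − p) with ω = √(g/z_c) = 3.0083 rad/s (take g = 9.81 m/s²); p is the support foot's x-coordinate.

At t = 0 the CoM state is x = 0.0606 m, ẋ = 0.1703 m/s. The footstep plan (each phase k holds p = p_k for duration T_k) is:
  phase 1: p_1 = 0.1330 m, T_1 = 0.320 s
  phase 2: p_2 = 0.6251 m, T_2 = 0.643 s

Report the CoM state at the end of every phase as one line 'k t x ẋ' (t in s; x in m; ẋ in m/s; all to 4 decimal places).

phase 1: p=0.1330, T=0.320, ωT=0.962656, cosh=1.500260, sinh=1.118383; start (x,ẋ)=(0.060600, 0.170300) → end (x,ẋ)=(0.087693, 0.011909)
phase 2: p=0.6251, T=0.643, ωT=1.934337, cosh=3.531987, sinh=3.387467; start (x,ẋ)=(0.087693, 0.011909) → end (x,ẋ)=(-1.259604, -5.434392)

1 0.3200 0.0877 0.0119
2 0.9630 -1.2596 -5.4344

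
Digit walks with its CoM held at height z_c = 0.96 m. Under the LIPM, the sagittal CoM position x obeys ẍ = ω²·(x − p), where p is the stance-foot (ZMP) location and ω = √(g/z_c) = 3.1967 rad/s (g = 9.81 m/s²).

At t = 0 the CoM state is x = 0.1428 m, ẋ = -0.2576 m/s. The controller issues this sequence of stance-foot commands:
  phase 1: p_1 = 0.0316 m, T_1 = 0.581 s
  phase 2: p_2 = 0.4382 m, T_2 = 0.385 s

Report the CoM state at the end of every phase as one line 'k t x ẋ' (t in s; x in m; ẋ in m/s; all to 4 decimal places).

1 0.5810 0.1446 0.2657
2 0.9660 0.0229 -0.9759

phase 1: p=0.0316, T=0.581, ωT=1.857283, cosh=3.281201, sinh=3.125105; start (x,ẋ)=(0.142800, -0.257600) → end (x,ẋ)=(0.144639, 0.265653)
phase 2: p=0.4382, T=0.385, ωT=1.230730, cosh=1.857903, sinh=1.565823; start (x,ẋ)=(0.144639, 0.265653) → end (x,ẋ)=(0.022916, -0.975853)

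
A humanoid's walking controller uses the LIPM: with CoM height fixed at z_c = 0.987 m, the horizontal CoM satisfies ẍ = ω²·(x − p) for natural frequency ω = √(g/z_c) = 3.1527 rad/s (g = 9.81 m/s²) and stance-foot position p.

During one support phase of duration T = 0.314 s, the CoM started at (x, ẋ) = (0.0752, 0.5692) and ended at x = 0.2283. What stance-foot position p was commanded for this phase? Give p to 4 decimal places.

p = 0.1811

ωT = 3.1527·0.314 = 0.989948; cosh(ωT) = 1.531345, sinh(ωT) = 1.159749
x(T) = p + (x₀−p)·cosh(ωT) + (ẋ₀/ω)·sinh(ωT) ⇒ p·(1 − cosh) = x(T) − x₀·cosh − (ẋ₀/ω)·sinh
numerator   = 0.2283 − (0.0752)·1.531345 − (0.5692/3.1527)·1.159749 = -0.096242
denominator = 1 − 1.531345 = -0.531345
p = -0.096242 / -0.531345 = 0.1811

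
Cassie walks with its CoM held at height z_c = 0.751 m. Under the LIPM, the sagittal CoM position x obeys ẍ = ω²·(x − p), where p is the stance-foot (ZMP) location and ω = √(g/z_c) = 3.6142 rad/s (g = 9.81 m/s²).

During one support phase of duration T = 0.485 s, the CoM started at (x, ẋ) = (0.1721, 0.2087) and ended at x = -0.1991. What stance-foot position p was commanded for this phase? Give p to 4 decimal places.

ωT = 3.6142·0.485 = 1.752887; cosh(ωT) = 2.972257, sinh(ωT) = 2.798984
x(T) = p + (x₀−p)·cosh(ωT) + (ẋ₀/ω)·sinh(ωT) ⇒ p·(1 − cosh) = x(T) − x₀·cosh − (ẋ₀/ω)·sinh
numerator   = -0.1991 − (0.1721)·2.972257 − (0.2087/3.6142)·2.798984 = -0.872251
denominator = 1 − 2.972257 = -1.972257
p = -0.872251 / -1.972257 = 0.4423

p = 0.4423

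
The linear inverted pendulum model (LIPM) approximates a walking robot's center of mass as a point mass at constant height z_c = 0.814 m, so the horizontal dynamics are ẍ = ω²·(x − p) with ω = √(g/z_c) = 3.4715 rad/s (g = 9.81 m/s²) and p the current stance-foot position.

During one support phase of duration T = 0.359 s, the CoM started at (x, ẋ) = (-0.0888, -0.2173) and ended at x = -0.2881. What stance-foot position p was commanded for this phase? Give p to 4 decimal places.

p = 0.0239

ωT = 3.4715·0.359 = 1.246268; cosh(ωT) = 1.882459, sinh(ωT) = 1.594884
x(T) = p + (x₀−p)·cosh(ωT) + (ẋ₀/ω)·sinh(ωT) ⇒ p·(1 − cosh) = x(T) − x₀·cosh − (ẋ₀/ω)·sinh
numerator   = -0.2881 − (-0.0888)·1.882459 − (-0.2173/3.4715)·1.594884 = -0.021105
denominator = 1 − 1.882459 = -0.882459
p = -0.021105 / -0.882459 = 0.0239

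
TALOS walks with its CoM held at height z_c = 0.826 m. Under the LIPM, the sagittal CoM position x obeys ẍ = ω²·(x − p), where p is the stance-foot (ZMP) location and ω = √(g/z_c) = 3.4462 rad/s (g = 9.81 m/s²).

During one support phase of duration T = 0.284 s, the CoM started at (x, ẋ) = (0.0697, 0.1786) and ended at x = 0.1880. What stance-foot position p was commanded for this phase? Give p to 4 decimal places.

p = -0.0443

ωT = 3.4462·0.284 = 0.978721; cosh(ωT) = 1.518421, sinh(ωT) = 1.142629
x(T) = p + (x₀−p)·cosh(ωT) + (ẋ₀/ω)·sinh(ωT) ⇒ p·(1 − cosh) = x(T) − x₀·cosh − (ẋ₀/ω)·sinh
numerator   = 0.1880 − (0.0697)·1.518421 − (0.1786/3.4462)·1.142629 = 0.022949
denominator = 1 − 1.518421 = -0.518421
p = 0.022949 / -0.518421 = -0.0443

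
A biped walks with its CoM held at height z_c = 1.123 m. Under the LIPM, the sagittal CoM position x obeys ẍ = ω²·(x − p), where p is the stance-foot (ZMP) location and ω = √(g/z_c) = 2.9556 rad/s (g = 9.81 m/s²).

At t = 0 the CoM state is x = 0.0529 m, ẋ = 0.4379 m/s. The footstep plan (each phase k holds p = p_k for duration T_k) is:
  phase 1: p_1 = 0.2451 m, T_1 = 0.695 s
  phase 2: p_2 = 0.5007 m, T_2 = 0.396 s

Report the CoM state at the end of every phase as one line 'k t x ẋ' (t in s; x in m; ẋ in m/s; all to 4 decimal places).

1 0.6950 0.0515 -0.4432
2 1.0910 -0.5113 -2.7167

phase 1: p=0.2451, T=0.695, ωT=2.054142, cosh=3.964173, sinh=3.835970; start (x,ẋ)=(0.052900, 0.437900) → end (x,ẋ)=(0.051521, -0.443174)
phase 2: p=0.5007, T=0.396, ωT=1.170418, cosh=1.766788, sinh=1.456551; start (x,ẋ)=(0.051521, -0.443174) → end (x,ẋ)=(-0.511305, -2.716701)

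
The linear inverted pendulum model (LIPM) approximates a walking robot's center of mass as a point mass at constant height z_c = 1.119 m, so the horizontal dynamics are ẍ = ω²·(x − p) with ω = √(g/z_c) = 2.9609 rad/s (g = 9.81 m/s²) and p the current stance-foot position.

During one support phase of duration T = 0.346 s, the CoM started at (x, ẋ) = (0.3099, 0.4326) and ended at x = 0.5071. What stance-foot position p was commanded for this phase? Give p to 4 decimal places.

ωT = 2.9609·0.346 = 1.024471; cosh(ωT) = 1.572304, sinh(ωT) = 1.213318
x(T) = p + (x₀−p)·cosh(ωT) + (ẋ₀/ω)·sinh(ωT) ⇒ p·(1 − cosh) = x(T) − x₀·cosh − (ẋ₀/ω)·sinh
numerator   = 0.5071 − (0.3099)·1.572304 − (0.4326/2.9609)·1.213318 = -0.157428
denominator = 1 − 1.572304 = -0.572304
p = -0.157428 / -0.572304 = 0.2751

p = 0.2751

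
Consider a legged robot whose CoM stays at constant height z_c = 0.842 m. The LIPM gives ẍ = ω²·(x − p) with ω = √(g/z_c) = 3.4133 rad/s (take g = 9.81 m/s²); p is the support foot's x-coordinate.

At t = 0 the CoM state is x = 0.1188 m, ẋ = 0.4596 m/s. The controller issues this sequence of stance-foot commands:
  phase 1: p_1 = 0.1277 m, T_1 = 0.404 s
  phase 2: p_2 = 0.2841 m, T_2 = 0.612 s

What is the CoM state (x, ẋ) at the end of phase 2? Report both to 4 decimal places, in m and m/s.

x = 1.6570, ẋ = 4.7675

phase 1: p=0.1277, T=0.404, ωT=1.378973, cosh=2.111330, sinh=1.859493; start (x,ẋ)=(0.118800, 0.459600) → end (x,ẋ)=(0.359289, 0.913879)
phase 2: p=0.2841, T=0.612, ωT=2.088940, cosh=4.100082, sinh=3.976264; start (x,ẋ)=(0.359289, 0.913879) → end (x,ẋ)=(1.656990, 4.767462)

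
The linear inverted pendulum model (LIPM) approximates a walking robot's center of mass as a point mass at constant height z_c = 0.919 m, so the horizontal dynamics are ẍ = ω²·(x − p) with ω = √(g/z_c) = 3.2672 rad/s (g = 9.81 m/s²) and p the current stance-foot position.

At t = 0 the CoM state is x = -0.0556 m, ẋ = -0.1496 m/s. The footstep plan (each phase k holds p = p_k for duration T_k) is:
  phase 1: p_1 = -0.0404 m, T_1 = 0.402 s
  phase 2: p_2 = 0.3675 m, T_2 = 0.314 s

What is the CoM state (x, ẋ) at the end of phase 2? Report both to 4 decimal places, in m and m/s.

x = -0.5894, ẋ = -2.6584

phase 1: p=-0.0404, T=0.402, ωT=1.313414, cosh=1.993875, sinh=1.724975; start (x,ẋ)=(-0.055600, -0.149600) → end (x,ẋ)=(-0.149691, -0.383948)
phase 2: p=0.3675, T=0.314, ωT=1.025901, cosh=1.574040, sinh=1.215567; start (x,ẋ)=(-0.149691, -0.383948) → end (x,ẋ)=(-0.589428, -2.658374)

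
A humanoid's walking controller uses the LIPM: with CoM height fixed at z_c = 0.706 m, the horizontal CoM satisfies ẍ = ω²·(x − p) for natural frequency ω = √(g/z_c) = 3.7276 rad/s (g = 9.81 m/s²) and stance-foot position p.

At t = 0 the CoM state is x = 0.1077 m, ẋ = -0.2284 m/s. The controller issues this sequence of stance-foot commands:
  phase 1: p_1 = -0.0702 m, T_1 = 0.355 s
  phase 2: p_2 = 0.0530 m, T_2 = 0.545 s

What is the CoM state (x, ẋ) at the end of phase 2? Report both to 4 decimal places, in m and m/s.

x = 1.2495, ẋ = 4.4892

phase 1: p=-0.0702, T=0.355, ωT=1.323298, cosh=2.011022, sinh=1.744766; start (x,ẋ)=(0.107700, -0.228400) → end (x,ẋ)=(0.180654, 0.697707)
phase 2: p=0.0530, T=0.545, ωT=2.031542, cosh=3.878485, sinh=3.747352; start (x,ẋ)=(0.180654, 0.697707) → end (x,ẋ)=(1.249509, 4.489200)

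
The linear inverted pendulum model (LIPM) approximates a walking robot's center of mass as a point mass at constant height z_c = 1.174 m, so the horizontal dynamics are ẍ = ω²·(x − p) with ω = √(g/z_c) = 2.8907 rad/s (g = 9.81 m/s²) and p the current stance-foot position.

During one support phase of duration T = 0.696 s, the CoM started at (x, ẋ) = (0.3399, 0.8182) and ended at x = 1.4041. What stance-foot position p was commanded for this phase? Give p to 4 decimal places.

ωT = 2.8907·0.696 = 2.011927; cosh(ωT) = 3.805723, sinh(ωT) = 3.671992
x(T) = p + (x₀−p)·cosh(ωT) + (ẋ₀/ω)·sinh(ωT) ⇒ p·(1 − cosh) = x(T) − x₀·cosh − (ẋ₀/ω)·sinh
numerator   = 1.4041 − (0.3399)·3.805723 − (0.8182/2.8907)·3.671992 = -0.928806
denominator = 1 − 3.805723 = -2.805723
p = -0.928806 / -2.805723 = 0.3310

p = 0.3310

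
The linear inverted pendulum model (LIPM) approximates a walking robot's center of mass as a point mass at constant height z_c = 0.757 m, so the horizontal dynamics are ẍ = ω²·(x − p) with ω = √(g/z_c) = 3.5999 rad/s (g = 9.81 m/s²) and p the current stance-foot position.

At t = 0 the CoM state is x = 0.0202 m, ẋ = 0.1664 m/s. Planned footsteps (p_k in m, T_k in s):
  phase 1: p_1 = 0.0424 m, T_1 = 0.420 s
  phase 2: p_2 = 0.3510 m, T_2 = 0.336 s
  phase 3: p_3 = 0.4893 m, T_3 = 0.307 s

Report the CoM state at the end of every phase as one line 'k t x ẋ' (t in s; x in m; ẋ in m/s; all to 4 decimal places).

1 0.4200 0.0893 0.2233
2 0.7560 -0.0319 -1.0307
3 1.0630 -0.7688 -4.2490

phase 1: p=0.0424, T=0.420, ωT=1.511958, cosh=2.378040, sinh=2.157562; start (x,ẋ)=(0.020200, 0.166400) → end (x,ẋ)=(0.089338, 0.223278)
phase 2: p=0.3510, T=0.336, ωT=1.209566, cosh=1.825179, sinh=1.526852; start (x,ẋ)=(0.089338, 0.223278) → end (x,ẋ)=(-0.031880, -1.030708)
phase 3: p=0.4893, T=0.307, ωT=1.105169, cosh=1.675445, sinh=1.344290; start (x,ẋ)=(-0.031880, -1.030708) → end (x,ẋ)=(-0.768800, -4.249048)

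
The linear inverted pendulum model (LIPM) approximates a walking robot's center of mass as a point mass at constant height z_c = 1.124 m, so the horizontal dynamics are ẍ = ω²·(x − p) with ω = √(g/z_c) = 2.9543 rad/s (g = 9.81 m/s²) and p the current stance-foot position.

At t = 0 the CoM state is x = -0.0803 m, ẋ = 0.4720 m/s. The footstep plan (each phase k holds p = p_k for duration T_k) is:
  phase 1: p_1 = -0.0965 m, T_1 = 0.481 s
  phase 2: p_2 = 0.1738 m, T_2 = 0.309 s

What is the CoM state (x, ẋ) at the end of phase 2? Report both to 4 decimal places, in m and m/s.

phase 1: p=-0.0965, T=0.481, ωT=1.421018, cosh=2.191402, sinh=1.949934; start (x,ẋ)=(-0.080300, 0.472000) → end (x,ẋ)=(0.250536, 1.127665)
phase 2: p=0.1738, T=0.309, ωT=0.912879, cosh=1.446426, sinh=1.045059; start (x,ẋ)=(0.250536, 1.127665) → end (x,ẋ)=(0.683695, 1.867999)

x = 0.6837, ẋ = 1.8680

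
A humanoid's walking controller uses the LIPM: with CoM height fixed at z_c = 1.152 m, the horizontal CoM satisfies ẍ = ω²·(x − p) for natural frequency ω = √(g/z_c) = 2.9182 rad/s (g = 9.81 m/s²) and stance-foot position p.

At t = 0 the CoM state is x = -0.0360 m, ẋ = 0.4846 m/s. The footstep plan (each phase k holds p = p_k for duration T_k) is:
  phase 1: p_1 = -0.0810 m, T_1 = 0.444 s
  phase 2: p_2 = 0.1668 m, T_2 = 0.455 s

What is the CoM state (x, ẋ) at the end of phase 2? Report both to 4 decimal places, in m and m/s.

x = 1.1167, ẋ = 2.9893

phase 1: p=-0.0810, T=0.444, ωT=1.295681, cosh=1.963597, sinh=1.689885; start (x,ẋ)=(-0.036000, 0.484600) → end (x,ẋ)=(0.287986, 1.173473)
phase 2: p=0.1668, T=0.455, ωT=1.327781, cosh=2.018864, sinh=1.753799; start (x,ẋ)=(0.287986, 1.173473) → end (x,ẋ)=(1.116700, 2.989306)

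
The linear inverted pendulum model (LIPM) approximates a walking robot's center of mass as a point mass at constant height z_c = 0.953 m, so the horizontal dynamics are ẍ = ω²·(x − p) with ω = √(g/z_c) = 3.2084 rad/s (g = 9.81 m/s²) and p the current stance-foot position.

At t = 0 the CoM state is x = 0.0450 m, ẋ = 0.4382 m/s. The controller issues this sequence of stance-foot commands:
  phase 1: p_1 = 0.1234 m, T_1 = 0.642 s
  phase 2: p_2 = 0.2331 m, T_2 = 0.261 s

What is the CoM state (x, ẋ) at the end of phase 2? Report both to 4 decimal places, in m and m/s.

x = 0.6039, ẋ = 1.3801

phase 1: p=0.1234, T=0.642, ωT=2.059793, cosh=3.985912, sinh=3.858432; start (x,ẋ)=(0.045000, 0.438200) → end (x,ẋ)=(0.337885, 0.776082)
phase 2: p=0.2331, T=0.261, ωT=0.837392, cosh=1.371586, sinh=0.938748; start (x,ẋ)=(0.337885, 0.776082) → end (x,ẋ)=(0.603896, 1.380064)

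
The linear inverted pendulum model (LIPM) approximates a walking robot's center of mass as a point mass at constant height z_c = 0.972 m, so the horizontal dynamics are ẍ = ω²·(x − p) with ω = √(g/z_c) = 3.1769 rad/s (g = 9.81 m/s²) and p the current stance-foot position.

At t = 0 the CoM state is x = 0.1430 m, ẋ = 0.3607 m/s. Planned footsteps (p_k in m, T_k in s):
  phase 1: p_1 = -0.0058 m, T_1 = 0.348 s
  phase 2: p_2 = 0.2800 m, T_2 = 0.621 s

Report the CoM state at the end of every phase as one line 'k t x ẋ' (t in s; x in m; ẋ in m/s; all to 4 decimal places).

phase 1: p=-0.0058, T=0.348, ωT=1.105561, cosh=1.675972, sinh=1.344947; start (x,ẋ)=(0.143000, 0.360700) → end (x,ẋ)=(0.396288, 1.240310)
phase 2: p=0.2800, T=0.621, ωT=1.972855, cosh=3.665118, sinh=3.526059; start (x,ẋ)=(0.396288, 1.240310) → end (x,ẋ)=(2.082836, 5.848532)

1 0.3480 0.3963 1.2403
2 0.9690 2.0828 5.8485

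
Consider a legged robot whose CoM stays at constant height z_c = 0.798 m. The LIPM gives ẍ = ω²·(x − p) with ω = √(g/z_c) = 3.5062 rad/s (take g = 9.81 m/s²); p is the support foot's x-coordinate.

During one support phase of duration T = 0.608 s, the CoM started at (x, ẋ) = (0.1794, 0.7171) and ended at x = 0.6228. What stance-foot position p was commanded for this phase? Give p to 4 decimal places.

p = 0.3036

ωT = 3.5062·0.608 = 2.131770; cosh(ωT) = 4.274199, sinh(ωT) = 4.155572
x(T) = p + (x₀−p)·cosh(ωT) + (ẋ₀/ω)·sinh(ωT) ⇒ p·(1 − cosh) = x(T) − x₀·cosh − (ẋ₀/ω)·sinh
numerator   = 0.6228 − (0.1794)·4.274199 − (0.7171/3.5062)·4.155572 = -0.993903
denominator = 1 − 4.274199 = -3.274199
p = -0.993903 / -3.274199 = 0.3036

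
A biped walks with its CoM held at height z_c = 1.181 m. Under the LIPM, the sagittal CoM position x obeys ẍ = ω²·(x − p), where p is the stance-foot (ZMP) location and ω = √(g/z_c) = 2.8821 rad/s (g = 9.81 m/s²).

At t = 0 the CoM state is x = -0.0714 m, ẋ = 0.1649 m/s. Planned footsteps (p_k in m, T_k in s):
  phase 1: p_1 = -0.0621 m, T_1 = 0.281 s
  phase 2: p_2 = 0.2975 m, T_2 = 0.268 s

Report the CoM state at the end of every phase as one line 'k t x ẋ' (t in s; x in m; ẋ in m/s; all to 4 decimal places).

1 0.2810 -0.0230 0.1978
2 0.5490 -0.0651 -0.5268

phase 1: p=-0.0621, T=0.281, ωT=0.809870, cosh=1.346266, sinh=0.901350; start (x,ẋ)=(-0.071400, 0.164900) → end (x,ẋ)=(-0.023049, 0.197840)
phase 2: p=0.2975, T=0.268, ωT=0.772403, cosh=1.313432, sinh=0.851530; start (x,ẋ)=(-0.023049, 0.197840) → end (x,ẋ)=(-0.065067, -0.526841)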